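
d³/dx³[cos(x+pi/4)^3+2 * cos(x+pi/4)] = 11*sin(x + pi/4)/4 + 27*cos(3*x + pi/4)/4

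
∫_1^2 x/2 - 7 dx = -25/4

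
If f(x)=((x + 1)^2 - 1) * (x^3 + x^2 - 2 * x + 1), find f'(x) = 5*x^4 + 12*x^3 - 6*x + 2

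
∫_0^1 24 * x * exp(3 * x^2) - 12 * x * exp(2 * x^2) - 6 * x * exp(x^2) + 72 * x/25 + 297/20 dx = -3*exp(2) - 3*E + 1829/100 + 4*exp(3)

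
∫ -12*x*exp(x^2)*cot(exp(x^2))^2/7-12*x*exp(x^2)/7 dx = 6/(7*tan(exp(x^2))) + C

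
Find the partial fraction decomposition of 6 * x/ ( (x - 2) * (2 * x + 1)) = 6/(5*(2*x + 1)) + 12/(5*(x - 2))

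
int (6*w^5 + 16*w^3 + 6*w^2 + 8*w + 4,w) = w^6 + 4*w^4 + 2*w^3 + 4*w^2 + 4*w + C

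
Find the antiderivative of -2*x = -x^2 + C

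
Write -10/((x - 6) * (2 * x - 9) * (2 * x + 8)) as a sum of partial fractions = 20/(51*(2*x - 9)) - 1/(34*(x + 4)) - 1/(6*(x - 6))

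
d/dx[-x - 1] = -1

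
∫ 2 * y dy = y^2 + C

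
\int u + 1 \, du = u^2/2 + u + C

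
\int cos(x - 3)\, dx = sin(x - 3) + C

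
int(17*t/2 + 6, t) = 17*t^2/4 + 6*t + C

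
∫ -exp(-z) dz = exp(-z) + C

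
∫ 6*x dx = 3*x^2 + C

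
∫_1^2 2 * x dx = 3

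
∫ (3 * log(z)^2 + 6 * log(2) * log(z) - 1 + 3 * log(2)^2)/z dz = log(2*z)^3 - log(2*z) + C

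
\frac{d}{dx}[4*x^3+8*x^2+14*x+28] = 12*x^2 + 16*x + 14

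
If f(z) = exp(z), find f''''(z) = exp(z)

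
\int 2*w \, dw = w^2 + C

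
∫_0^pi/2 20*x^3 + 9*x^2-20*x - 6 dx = (3 + 5*pi/2)*(-pi + pi^3/8)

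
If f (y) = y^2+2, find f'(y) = 2*y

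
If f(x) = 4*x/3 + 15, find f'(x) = 4/3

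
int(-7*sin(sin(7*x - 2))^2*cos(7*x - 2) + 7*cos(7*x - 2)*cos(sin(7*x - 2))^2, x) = sin(2*sin(7*x - 2))/2 + C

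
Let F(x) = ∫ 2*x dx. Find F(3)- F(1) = 8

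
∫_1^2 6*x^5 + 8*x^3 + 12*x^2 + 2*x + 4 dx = 128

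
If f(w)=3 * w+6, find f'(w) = 3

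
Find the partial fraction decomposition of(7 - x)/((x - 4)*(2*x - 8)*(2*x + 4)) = 1/(16*(x + 2)) - 1/(16*(x - 4)) + 1/(8*(x - 4)^2)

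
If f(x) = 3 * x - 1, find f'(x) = 3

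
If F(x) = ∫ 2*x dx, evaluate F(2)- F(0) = 4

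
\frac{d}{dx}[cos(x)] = -sin(x)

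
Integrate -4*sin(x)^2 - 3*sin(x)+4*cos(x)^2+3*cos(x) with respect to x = 2*sin(2*x) + 3*sqrt(2)*sin(x + pi/4) + C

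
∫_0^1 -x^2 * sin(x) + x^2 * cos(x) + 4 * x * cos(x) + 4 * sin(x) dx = cos(1) + sin(1) + 2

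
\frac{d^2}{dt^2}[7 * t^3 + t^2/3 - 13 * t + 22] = 42*t + 2/3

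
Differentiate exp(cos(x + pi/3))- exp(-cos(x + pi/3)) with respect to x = -(1 + exp(-sqrt(3)*sin(x))*exp(cos(x)))*exp(-cos(x + pi/3))*sin(x + pi/3)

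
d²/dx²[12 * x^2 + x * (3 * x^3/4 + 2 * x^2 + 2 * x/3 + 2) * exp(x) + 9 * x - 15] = 3*x^4*exp(x)/4 + 8*x^3*exp(x) + 65*x^2*exp(x)/3 + 50*x*exp(x)/3 + 16*exp(x)/3 + 24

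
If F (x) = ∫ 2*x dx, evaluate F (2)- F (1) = 3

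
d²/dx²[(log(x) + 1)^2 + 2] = -2*log(x)/x^2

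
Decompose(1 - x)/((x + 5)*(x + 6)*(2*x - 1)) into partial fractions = 2/(143*(2*x - 1)) + 7/(13*(x + 6)) - 6/(11*(x + 5))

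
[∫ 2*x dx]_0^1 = 1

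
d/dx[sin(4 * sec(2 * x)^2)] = 16*cos(4*sec(2*x)^2)*tan(2*x)*sec(2*x)^2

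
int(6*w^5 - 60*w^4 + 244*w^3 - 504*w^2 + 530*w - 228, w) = w^6 - 12*w^5 + 61*w^4 - 168*w^3 + 265*w^2 - 228*w + C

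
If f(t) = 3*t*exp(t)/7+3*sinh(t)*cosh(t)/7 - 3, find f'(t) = 3*t*exp(t)/7 + 3*exp(t)/7 + 3*cosh(2*t)/7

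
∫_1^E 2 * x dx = -1 + exp(2)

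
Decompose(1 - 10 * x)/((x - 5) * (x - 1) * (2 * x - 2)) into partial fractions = 49/(32*(x - 1)) + 9/(8*(x - 1)^2) - 49/(32*(x - 5))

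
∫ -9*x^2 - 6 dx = -3*x^3 - 6*x + C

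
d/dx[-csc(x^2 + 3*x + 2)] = (2*x + 3)*cos(x^2 + 3*x + 2)/sin(x^2 + 3*x + 2)^2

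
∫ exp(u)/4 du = exp(u)/4 + C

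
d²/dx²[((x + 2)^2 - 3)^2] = 12*x^2 + 48*x + 36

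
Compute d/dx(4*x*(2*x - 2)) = 16*x - 8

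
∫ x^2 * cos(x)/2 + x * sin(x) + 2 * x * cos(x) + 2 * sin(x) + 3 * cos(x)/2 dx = ((x + 2)^2 - 1)*sin(x)/2 + C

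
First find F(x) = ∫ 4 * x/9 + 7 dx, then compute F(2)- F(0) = 134/9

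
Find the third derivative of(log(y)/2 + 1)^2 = (2*log(y) + 1)/(2*y^3)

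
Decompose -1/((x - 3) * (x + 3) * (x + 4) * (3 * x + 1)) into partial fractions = 27/(880*(3*x + 1)) + 1/(77*(x + 4)) - 1/(48*(x + 3)) - 1/(420*(x - 3))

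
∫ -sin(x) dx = cos(x) + C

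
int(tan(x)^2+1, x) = tan(x) + C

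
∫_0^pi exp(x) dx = -1 + exp(pi)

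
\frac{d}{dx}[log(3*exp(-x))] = -1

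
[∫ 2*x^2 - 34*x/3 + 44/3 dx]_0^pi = (-3 + 2*pi/3)*(-2 + pi)^2 + 12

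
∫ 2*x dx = x^2 + C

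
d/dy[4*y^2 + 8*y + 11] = 8*y + 8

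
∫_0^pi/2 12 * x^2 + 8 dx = 4*pi + pi^3/2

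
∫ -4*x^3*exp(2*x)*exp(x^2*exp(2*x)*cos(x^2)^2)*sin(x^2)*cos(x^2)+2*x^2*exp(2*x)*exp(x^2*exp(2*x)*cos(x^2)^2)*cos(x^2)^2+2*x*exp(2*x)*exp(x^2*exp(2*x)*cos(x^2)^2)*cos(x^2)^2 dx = exp(x^2*exp(2*x)*cos(x^2)^2) + C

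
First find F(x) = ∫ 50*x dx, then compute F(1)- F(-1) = 0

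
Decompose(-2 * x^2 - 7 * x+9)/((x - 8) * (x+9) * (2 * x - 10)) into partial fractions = -45/(238*(x + 9)) + 19/(21*(x - 5)) - 175/(102*(x - 8))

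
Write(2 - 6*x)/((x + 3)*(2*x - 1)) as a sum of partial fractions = -2/(7*(2*x - 1)) - 20/(7*(x + 3))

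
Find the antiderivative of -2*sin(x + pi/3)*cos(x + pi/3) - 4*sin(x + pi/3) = (cos(x + pi/3) + 2)^2 + C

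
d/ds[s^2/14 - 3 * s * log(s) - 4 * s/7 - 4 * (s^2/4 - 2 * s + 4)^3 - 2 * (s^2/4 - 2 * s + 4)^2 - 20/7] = -3*s^5/8 + 15*s^4/2 - 121*s^3/2 + 246*s^2 - 3527*s/7 - 3*log(s) + 2887/7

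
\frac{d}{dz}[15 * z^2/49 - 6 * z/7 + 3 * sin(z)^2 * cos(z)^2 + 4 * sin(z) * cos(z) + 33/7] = 30*z/49 + 3*sin(4*z)/2 + 4*cos(2*z) - 6/7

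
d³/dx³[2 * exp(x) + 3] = 2*exp(x)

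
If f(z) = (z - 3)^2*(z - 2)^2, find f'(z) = 4*z^3 - 30*z^2 + 74*z - 60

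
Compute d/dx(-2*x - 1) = -2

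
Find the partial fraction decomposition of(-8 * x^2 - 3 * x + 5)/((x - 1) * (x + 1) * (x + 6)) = -53/(7*(x + 6)) - 3/(7*(x - 1))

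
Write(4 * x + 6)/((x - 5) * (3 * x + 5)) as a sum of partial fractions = 1/(10*(3*x + 5)) + 13/(10*(x - 5))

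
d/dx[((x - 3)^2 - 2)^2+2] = 4*x^3 - 36*x^2 + 100*x - 84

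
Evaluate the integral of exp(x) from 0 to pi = -1 + exp(pi)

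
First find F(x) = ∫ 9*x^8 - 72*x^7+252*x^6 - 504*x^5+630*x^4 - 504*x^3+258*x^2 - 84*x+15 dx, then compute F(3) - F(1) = 528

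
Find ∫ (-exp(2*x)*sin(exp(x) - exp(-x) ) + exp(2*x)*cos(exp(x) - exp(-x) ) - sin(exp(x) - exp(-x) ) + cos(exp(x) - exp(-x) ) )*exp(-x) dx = sqrt(2)*sin(2*sinh(x) + pi/4) + C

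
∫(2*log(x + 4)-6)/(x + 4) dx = (log(x + 4) - 3)^2 + C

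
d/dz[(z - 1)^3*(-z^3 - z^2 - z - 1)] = -6*z^5 + 10*z^4 - 4*z^3 + 2*z - 2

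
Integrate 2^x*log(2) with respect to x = 2^x + C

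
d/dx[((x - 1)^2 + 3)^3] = 6*x^5 - 30*x^4 + 96*x^3 - 168*x^2 + 192*x - 96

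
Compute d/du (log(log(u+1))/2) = 1/(2*u*log(u + 1) + 2*log(u + 1))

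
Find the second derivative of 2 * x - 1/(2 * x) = -1/x^3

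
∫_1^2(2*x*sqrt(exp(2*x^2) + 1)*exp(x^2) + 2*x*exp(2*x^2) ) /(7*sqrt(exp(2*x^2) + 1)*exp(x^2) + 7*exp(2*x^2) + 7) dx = -log(E + sqrt(1 + exp(2)))/7 + log(exp(4) + sqrt(1 + exp(8)))/7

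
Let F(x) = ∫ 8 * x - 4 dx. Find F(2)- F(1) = 8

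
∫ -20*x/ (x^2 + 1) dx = -10*log(x^2 + 1) + C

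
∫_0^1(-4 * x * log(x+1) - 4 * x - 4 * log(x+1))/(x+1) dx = -4*log(2)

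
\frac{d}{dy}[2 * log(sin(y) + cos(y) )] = 2/tan(y + pi/4)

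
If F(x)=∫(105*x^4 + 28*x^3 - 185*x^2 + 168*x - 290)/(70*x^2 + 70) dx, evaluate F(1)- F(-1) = -51/7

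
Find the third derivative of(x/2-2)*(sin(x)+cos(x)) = x*sin(x)/2 - x*cos(x)/2 - 7*sin(x)/2 + cos(x)/2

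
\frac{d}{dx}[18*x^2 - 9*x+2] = 36*x - 9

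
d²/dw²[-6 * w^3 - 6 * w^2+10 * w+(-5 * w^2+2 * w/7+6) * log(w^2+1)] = (-252*w^5 - 70*w^4*log(w^2 + 1) - 294*w^4 - 500*w^3 - 140*w^2*log(w^2 + 1) - 602*w^2 - 240*w - 70*log(w^2 + 1))/(7*w^4 + 14*w^2 + 7)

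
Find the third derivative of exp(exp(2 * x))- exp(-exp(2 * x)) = (8*exp(6*x) - 24*exp(4*x) + 8*exp(2*x) + 8*exp(2*x + 2*exp(2*x)) + 24*exp(4*x + 2*exp(2*x)) + 8*exp(6*x + 2*exp(2*x)))*exp(-exp(2*x))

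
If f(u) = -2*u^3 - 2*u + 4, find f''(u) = -12*u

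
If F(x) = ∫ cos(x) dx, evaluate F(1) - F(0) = sin(1)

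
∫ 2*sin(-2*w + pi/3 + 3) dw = cos(-2*w + pi/3 + 3) + C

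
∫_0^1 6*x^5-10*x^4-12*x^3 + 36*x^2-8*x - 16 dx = -12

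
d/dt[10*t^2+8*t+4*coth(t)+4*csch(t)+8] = 20*t + 8 - 4*cosh(t)/sinh(t)^2 - 4/sinh(t)^2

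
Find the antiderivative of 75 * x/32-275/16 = 75*x^2/64 - 275*x/16 + C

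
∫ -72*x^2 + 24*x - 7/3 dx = -24*x^3 + 12*x^2 - 7*x/3 + C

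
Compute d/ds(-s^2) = -2*s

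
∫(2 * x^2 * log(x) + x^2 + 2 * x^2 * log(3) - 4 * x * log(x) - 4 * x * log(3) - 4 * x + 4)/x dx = (x - 2)^2*log(3*x) + C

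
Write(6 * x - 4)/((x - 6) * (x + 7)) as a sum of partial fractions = 46/(13*(x + 7)) + 32/(13*(x - 6))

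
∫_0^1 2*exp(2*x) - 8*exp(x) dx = -9 + (-4 + E)^2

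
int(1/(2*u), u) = log(u)/2 + C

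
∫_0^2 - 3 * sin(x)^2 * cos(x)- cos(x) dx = -sin(2) - sin(2)^3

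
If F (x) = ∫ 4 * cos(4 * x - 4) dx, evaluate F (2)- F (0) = 2*sin(4)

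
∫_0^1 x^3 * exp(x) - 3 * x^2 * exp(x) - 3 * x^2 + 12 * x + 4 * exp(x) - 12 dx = 1 - E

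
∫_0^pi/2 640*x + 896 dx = -500 + 48*pi + 20*(5 + 2*pi)^2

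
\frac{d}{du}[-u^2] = -2*u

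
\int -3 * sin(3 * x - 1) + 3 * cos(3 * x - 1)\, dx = sqrt(2)*cos(-3*x + pi/4 + 1) + C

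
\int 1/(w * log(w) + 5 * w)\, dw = log(log(w) + 5) + C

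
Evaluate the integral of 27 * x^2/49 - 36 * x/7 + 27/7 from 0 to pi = 9*pi*(-2*pi + pi^2/7 + 3)/7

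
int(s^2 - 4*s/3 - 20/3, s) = s^3/3 - 2*s^2/3 - 20*s/3 + C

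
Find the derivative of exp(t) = exp(t)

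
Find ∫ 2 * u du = u^2 + C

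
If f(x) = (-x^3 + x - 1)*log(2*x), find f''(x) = (-6*x^3*log(x) - 5*x^3 - 6*x^3*log(2) + x + 1)/x^2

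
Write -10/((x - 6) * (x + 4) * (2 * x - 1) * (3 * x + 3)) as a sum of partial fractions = 80/(891*(2*x - 1)) + 1/(81*(x + 4)) - 10/(189*(x + 1)) - 1/(231*(x - 6))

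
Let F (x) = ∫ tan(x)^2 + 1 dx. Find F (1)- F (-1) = 2*tan(1)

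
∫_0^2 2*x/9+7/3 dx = 46/9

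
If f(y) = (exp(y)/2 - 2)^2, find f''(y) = exp(2*y) - 2*exp(y)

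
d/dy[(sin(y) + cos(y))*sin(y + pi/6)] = sqrt(2)*sin(2*y + 5*pi/12)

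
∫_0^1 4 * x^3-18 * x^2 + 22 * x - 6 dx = 0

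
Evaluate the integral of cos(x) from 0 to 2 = sin(2)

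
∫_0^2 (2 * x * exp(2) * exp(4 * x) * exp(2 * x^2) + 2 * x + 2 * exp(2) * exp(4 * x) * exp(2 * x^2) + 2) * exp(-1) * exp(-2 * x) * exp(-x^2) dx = -E - exp(-9) + exp(-1) + exp(9)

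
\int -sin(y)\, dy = cos(y) + C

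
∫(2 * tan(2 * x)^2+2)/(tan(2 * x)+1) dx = log(tan(2*x) + 1) + C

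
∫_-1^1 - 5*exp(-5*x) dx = -exp(5) + exp(-5)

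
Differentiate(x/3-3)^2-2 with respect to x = 2*x/9 - 2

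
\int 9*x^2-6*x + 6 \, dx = 3*x^3 - 3*x^2 + 6*x + C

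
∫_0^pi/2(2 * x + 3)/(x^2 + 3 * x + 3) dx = -log(3) + log(pi^2/4 + 3 + 3*pi/2)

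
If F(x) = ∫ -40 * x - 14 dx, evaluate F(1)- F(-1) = -28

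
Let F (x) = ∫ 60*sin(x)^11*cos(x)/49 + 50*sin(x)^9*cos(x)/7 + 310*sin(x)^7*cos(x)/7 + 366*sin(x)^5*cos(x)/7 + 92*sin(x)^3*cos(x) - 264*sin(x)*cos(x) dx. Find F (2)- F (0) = (-132 + 5*sin(2)^10/49 + 5*sin(2)^8/7 + 155*sin(2)^6/28 + 61*sin(2)^4/7 + 23*sin(2)^2)*sin(2)^2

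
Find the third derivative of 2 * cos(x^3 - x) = 54*x^6*sin(x^3 - x) - 54*x^4*sin(x^3 - x) - 108*x^3*cos(x^3 - x) + 18*x^2*sin(x^3 - x) + 36*x*cos(x^3 - x) - 14*sin(x^3 - x)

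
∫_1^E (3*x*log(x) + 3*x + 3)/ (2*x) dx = 3/2 + 3*E/2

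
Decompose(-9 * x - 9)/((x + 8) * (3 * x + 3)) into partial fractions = -3/(x + 8)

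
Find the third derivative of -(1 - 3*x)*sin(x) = -3*x*cos(x) - 9*sin(x) + cos(x)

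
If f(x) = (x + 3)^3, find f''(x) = 6*x + 18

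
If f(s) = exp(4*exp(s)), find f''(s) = 4*exp(s + 4*exp(s)) + 16*exp(2*s + 4*exp(s))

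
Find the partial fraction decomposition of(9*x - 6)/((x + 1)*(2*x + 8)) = 7/(x + 4) - 5/(2*(x + 1))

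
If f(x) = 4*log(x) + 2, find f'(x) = 4/x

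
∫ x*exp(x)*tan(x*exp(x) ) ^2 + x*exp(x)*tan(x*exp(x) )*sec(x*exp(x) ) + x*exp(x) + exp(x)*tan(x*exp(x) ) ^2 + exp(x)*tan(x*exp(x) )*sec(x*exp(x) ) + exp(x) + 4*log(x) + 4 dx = 4*x*log(x) + tan(x*exp(x)) + sec(x*exp(x)) + C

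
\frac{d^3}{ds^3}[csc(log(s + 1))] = (-6*sqrt(2)*sin(log(s + 1) + pi/4)/sin(log(s + 1))^3 + 3 - cos(log(s + 1))/sin(log(s + 1)))/((s^3 + 3*s^2 + 3*s + 1)*sin(log(s + 1)))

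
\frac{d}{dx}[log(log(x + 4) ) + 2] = 1/(x*log(x + 4) + 4*log(x + 4))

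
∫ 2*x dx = x^2 + C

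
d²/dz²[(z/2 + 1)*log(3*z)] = (z - 2)/(2*z^2)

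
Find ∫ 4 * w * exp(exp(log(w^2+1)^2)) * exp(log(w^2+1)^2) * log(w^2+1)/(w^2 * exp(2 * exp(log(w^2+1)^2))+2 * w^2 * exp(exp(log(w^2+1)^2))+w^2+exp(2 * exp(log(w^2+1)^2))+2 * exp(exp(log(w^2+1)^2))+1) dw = exp(exp(log(w^2 + 1)^2))/(exp(exp(log(w^2 + 1)^2)) + 1) + C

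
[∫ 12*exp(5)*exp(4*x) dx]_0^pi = -3*exp(5) + 3*exp(5 + 4*pi)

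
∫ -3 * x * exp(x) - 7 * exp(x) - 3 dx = -(3*x + 4)*(exp(x) + 1) + C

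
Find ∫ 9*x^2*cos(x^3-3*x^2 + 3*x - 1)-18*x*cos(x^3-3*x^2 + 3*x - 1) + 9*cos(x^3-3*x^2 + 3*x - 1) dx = 3*sin((x - 1)^3) + C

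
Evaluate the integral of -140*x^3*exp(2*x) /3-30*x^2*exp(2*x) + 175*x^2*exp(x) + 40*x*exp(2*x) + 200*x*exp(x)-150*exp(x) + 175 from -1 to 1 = -325*exp(-1) - 10*exp(2)/3 - 130*exp(-2)/3 + 25*E + 350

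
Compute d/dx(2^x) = 2^x*log(2)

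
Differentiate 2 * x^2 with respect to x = 4*x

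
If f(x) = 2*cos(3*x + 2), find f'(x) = -6*sin(3*x + 2)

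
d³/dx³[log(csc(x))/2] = -cos(x)/sin(x)^3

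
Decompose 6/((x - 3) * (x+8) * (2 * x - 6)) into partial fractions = 3/(121*(x + 8)) - 3/(121*(x - 3)) + 3/(11*(x - 3)^2)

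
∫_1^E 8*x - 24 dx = -16 + (-6 + 2*E)^2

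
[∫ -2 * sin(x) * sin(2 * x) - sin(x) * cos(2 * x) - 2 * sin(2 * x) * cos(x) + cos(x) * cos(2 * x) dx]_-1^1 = -sin(1) + sin(3)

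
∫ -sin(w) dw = cos(w) + C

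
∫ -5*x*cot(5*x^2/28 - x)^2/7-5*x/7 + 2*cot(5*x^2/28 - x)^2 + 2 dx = 2*cot(x*(5*x - 28)/28) + C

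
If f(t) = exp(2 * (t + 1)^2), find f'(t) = 4*t*exp(2*t^2 + 4*t + 2) + 4*exp(2*t^2 + 4*t + 2)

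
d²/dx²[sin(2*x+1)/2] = -2*sin(2*x + 1)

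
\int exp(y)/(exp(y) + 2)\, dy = log(exp(y) + 2) + C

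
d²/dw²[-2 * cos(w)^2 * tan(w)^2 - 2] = -4*cos(2*w)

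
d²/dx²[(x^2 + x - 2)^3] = 30*x^4 + 60*x^3 - 36*x^2 - 66*x + 12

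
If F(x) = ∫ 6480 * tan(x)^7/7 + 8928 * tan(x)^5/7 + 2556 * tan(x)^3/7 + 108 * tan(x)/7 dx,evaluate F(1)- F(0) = 18*(3 + 34*tan(1)^2 + 60*tan(1)^4)*tan(1)^2/7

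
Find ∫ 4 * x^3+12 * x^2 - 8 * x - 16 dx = x^4 + 4*x^3 - 4*x^2 - 16*x + C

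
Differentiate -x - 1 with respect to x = -1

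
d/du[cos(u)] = -sin(u)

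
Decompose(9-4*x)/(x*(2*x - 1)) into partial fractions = 14/(2*x - 1) - 9/x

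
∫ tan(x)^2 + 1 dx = tan(x) + C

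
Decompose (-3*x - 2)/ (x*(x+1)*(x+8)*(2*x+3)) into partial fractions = 20/(39*(2*x + 3)) - 11/(364*(x + 8)) - 1/(7*(x + 1)) - 1/(12*x)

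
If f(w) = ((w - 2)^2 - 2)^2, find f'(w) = 4*w^3 - 24*w^2 + 40*w - 16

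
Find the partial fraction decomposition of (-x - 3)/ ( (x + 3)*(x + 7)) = -1/(x + 7)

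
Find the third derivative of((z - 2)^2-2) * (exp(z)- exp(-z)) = (z^2*exp(2*z) + z^2 + 2*z*exp(2*z) - 10*z - 4*exp(2*z) + 20)*exp(-z)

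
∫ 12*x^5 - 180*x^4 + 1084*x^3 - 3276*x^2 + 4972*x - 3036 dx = 2*x^6 - 36*x^5 + 271*x^4 - 1092*x^3 + 2486*x^2 - 3036*x + C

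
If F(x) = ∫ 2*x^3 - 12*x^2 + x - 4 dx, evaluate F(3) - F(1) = -68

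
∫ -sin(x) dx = cos(x) + C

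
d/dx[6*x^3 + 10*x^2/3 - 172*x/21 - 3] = 18*x^2 + 20*x/3 - 172/21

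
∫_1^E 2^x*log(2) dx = -2 + 2^E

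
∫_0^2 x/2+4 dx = 9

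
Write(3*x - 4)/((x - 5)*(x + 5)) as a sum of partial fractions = 19/(10*(x + 5)) + 11/(10*(x - 5))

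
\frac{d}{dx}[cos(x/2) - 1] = -sin(x/2)/2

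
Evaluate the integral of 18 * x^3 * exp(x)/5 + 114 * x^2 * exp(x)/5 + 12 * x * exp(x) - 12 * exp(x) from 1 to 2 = -18*E/5 + 264*exp(2)/5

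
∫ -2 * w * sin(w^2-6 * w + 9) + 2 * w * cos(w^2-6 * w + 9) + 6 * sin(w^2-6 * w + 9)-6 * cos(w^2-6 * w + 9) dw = sin((w - 3)^2) + cos((w - 3)^2) + C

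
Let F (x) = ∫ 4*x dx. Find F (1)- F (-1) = 0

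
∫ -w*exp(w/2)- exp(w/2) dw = 2*(1 - w)*exp(w/2) + C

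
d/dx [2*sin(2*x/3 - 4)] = 4*cos(2*x/3 - 4)/3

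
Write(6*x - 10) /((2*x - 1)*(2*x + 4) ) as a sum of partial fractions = -7/(5*(2*x - 1)) + 11/(5*(x + 2))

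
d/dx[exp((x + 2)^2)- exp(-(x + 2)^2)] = (2*x*exp(2*x^2 + 8*x + 8) + 2*x + 4*exp(2*x^2 + 8*x + 8) + 4)*exp(-x^2 - 4*x - 4)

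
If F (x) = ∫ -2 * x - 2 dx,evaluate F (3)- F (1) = -12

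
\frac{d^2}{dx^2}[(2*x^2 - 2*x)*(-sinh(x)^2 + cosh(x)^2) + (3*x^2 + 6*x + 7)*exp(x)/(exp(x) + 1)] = (-3*x^2*exp(2*x) + 3*x^2*exp(x) + 6*x*exp(2*x) + 18*x*exp(x) + 10*exp(3*x) + 29*exp(2*x) + 37*exp(x) + 4)/(exp(3*x) + 3*exp(2*x) + 3*exp(x) + 1)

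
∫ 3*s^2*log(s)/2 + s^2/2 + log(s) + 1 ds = s*(s^2 + 2)*log(s)/2 + C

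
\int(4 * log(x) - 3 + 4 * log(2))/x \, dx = (2*log(2*x) - 3)*log(2*x) + C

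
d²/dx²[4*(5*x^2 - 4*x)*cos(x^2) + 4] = -80*x^4*cos(x^2) + 64*x^3*cos(x^2) - 200*x^2*sin(x^2) + 96*x*sin(x^2) + 40*cos(x^2)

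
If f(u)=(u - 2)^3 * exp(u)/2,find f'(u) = u^3*exp(u)/2 - 3*u^2*exp(u)/2 + 2*exp(u)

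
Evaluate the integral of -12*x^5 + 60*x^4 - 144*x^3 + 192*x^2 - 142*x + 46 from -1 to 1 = 244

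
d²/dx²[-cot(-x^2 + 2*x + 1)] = 2*(-4*x^2*cos(-x^2 + 2*x + 1)/sin(-x^2 + 2*x + 1) + 8*x*cos(-x^2 + 2*x + 1)/sin(-x^2 + 2*x + 1) - 1 - 4*cos(-x^2 + 2*x + 1)/sin(-x^2 + 2*x + 1))/sin(-x^2 + 2*x + 1)^2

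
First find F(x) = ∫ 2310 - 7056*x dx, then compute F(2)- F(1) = -8274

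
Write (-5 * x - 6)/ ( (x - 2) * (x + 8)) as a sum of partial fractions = -17/(5*(x + 8)) - 8/(5*(x - 2))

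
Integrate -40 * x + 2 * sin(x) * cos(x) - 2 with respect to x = -20*x^2 - 2*x + sin(x)^2 + C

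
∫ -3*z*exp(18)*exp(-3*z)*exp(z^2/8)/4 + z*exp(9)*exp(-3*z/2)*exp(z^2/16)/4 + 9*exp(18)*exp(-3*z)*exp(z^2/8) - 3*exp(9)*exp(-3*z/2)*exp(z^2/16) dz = 2*exp((z - 12)^2/16) - 3*exp((z - 12)^2/8) + C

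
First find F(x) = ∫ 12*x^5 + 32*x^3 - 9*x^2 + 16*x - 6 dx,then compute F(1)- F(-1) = -18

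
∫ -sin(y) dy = cos(y) + C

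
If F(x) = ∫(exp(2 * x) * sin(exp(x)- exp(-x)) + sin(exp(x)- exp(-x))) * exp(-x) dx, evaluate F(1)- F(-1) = 0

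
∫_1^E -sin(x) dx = cos(E) - cos(1)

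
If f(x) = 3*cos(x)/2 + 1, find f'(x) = -3*sin(x)/2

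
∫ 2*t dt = t^2 + C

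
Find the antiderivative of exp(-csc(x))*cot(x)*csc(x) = exp(-csc(x)) + C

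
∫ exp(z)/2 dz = exp(z)/2 + C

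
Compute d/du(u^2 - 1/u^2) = (2*u^4 + 2)/u^3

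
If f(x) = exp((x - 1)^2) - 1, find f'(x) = 2*x*exp(x^2 - 2*x + 1) - 2*exp(x^2 - 2*x + 1)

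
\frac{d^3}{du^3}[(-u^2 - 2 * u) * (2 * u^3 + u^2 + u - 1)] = -120*u^2 - 120*u - 18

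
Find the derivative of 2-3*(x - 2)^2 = 12 - 6*x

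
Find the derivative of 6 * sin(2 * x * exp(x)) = 12*(x + 1)*exp(x)*cos(2*x*exp(x))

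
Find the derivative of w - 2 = 1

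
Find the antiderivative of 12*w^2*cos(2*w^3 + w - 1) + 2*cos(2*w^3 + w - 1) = 2*sin(2*w^3 + w - 1) + C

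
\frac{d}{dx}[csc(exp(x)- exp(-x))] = -(exp(2*x) + 1)*exp(-x)*cos(exp(x) - exp(-x))/sin(exp(x) - exp(-x))^2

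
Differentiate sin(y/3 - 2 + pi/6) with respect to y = cos(y/3 - 2 + pi/6)/3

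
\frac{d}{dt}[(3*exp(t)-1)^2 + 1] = 18*exp(2*t) - 6*exp(t)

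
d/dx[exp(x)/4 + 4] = exp(x)/4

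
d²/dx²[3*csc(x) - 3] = -3/sin(x) + 6/sin(x)^3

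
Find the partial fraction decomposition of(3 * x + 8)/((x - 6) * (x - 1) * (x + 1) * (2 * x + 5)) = -4/(357*(2*x + 5)) + 5/(42*(x + 1)) - 11/(70*(x - 1)) + 26/(595*(x - 6))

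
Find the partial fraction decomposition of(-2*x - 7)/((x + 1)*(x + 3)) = 1/(2*(x + 3)) - 5/(2*(x + 1))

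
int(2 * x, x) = x^2 + C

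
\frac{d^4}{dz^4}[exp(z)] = exp(z)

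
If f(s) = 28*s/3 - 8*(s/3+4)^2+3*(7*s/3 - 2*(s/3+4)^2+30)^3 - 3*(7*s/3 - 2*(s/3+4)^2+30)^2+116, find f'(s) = -16*s^5/81 - 20*s^4/3 - 2056*s^3/27 - 327*s^2 - 3610*s/9 - 156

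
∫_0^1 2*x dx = 1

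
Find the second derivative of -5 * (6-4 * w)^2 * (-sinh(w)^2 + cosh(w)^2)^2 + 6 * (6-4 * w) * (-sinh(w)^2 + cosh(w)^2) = -160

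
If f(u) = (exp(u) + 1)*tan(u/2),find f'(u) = exp(u)*tan(u/2) + exp(u)/(2*cos(u/2)^2) + 1/(2*cos(u/2)^2)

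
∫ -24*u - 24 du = -12*u^2 - 24*u + C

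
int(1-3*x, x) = -3*x^2/2 + x + C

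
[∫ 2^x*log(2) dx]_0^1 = 1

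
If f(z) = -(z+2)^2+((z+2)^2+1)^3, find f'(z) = 6*z^5 + 60*z^4 + 252*z^3 + 552*z^2 + 628*z + 296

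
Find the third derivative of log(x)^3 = (6*log(x)^2 - 18*log(x) + 6)/x^3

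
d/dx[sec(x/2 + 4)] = tan(x/2 + 4)*sec(x/2 + 4)/2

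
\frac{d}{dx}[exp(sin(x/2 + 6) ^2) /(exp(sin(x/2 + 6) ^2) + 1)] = exp(sin(x/2 + 6)^2)*sin(x/2 + 6)*cos(x/2 + 6)/(exp(2*sin(x/2 + 6)^2) + 2*exp(sin(x/2 + 6)^2) + 1)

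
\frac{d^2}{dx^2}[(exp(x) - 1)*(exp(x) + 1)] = 4*exp(2*x)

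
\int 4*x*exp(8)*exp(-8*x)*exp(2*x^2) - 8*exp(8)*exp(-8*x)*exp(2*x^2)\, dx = exp(2*(x - 2)^2) + C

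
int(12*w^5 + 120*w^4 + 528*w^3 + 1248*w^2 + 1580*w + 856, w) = 2*w^6 + 24*w^5 + 132*w^4 + 416*w^3 + 790*w^2 + 856*w + C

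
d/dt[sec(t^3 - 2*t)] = 3*t^2*tan(t^3 - 2*t)*sec(t^3 - 2*t) - 2*tan(t^3 - 2*t)*sec(t^3 - 2*t)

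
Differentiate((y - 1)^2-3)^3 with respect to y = 6*y^5 - 30*y^4 + 24*y^3 + 48*y^2 - 24*y - 24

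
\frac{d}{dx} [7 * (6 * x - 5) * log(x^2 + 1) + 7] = (42*x^2*log(x^2 + 1) + 84*x^2 - 70*x + 42*log(x^2 + 1))/(x^2 + 1)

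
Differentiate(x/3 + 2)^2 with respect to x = 2*x/9 + 4/3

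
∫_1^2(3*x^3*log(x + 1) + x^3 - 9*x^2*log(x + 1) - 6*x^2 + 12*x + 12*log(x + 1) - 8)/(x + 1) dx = log(2)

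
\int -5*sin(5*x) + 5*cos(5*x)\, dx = sqrt(2)*sin(5*x + pi/4) + C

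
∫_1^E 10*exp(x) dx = -10*E + 10*exp(E)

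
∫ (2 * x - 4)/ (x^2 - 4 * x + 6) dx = log((x - 2)^2 + 2) + C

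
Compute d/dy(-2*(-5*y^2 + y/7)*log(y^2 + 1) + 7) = (140*y^3*log(y^2 + 1) + 140*y^3 - 2*y^2*log(y^2 + 1) - 4*y^2 + 140*y*log(y^2 + 1) - 2*log(y^2 + 1))/(7*y^2 + 7)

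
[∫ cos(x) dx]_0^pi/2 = 1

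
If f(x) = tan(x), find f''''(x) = 24*tan(x)^5 + 40*tan(x)^3 + 16*tan(x)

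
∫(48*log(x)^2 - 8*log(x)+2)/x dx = 2*(8*log(x)^2 - 2*log(x) + 1)*log(x) + C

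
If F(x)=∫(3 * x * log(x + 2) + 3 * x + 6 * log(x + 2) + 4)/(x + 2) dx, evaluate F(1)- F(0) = -4*log(2) + 7*log(3)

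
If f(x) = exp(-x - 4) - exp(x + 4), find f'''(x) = (-exp(2*x + 8) - 1)*exp(-x - 4)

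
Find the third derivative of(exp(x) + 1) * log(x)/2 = (x^3*exp(x)*log(x) + 3*x^2*exp(x) - 3*x*exp(x) + 2*exp(x) + 2)/(2*x^3)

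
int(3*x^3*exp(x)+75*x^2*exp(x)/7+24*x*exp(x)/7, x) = x^2*(3*x + 12/7)*exp(x) + C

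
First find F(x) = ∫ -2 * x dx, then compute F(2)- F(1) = -3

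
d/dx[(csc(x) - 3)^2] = 2*(3 - 1/sin(x))*cos(x)/sin(x)^2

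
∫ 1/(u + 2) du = log(u/2 + 1) + C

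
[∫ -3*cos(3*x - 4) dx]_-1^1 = -sin(7) + sin(1)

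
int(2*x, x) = x^2 + C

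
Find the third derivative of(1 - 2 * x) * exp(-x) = (2*x - 7)*exp(-x)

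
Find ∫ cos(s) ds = sin(s) + C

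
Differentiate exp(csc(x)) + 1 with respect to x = -exp(csc(x))*cot(x)*csc(x)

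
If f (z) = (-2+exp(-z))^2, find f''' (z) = (4*exp(z) - 8)*exp(-2*z)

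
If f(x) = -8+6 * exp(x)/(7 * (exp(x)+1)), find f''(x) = (-6*exp(2*x) + 6*exp(x))/(7*exp(3*x) + 21*exp(2*x) + 21*exp(x) + 7)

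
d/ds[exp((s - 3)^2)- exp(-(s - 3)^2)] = (2*s*exp(2*s^2 - 12*s + 18) + 2*s - 6*exp(2*s^2 - 12*s + 18) - 6)*exp(-s^2 + 6*s - 9)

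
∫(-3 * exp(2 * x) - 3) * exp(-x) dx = -6*sinh(x) + C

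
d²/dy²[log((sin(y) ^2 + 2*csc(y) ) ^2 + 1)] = 4*(-sin(y)^10 - 9*sin(y)^9 - 4*sin(y)^8 + 4*sin(y)^7 - 33*sin(y)^6 - sin(y)^5 + 30*sin(y)^4 - 36*sin(y)^3 - 4*sin(y)^2 + 40*sin(y) + 6 + 8/sin(y)^2)/(sin(y)^6 + 4*sin(y)^3 + sin(y)^2 + 4)^2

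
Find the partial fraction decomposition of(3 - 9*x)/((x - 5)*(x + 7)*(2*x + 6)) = 11/(16*(x + 7)) - 15/(32*(x + 3)) - 7/(32*(x - 5))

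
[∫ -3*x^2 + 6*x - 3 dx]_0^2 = -2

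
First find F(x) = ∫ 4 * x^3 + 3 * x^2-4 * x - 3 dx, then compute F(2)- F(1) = 13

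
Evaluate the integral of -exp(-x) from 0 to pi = -1 + exp(-pi)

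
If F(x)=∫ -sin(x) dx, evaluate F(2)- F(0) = -1 + cos(2)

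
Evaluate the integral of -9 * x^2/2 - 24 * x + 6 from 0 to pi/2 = -3*pi^2 - 3*pi^3/16 + 3*pi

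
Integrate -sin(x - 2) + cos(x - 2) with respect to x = sqrt(2)*cos(-x + pi/4 + 2) + C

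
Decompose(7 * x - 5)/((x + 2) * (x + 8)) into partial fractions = 61/(6*(x + 8)) - 19/(6*(x + 2))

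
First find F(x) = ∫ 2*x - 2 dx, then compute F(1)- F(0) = -1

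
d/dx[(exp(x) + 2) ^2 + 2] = 2*exp(2*x) + 4*exp(x)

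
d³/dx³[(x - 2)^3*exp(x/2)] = x^3*exp(x/2)/8 + 3*x^2*exp(x/2)/2 + 3*x*exp(x/2)/2 - 4*exp(x/2)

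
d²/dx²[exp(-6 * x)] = 36*exp(-6*x)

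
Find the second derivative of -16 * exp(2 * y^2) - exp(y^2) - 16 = -256*y^2*exp(2*y^2) - 4*y^2*exp(y^2) - 64*exp(2*y^2) - 2*exp(y^2)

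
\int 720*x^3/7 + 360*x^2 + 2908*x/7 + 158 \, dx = 180*x^4/7 + 120*x^3 + 1454*x^2/7 + 158*x + C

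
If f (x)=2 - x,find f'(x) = -1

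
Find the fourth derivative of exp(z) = exp(z)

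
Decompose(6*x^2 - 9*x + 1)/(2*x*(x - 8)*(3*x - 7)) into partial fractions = -57/(119*(3*x - 7)) + 313/(272*(x - 8)) + 1/(112*x)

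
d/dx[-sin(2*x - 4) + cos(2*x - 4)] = -2*sin(2*x - 4) - 2*cos(2*x - 4)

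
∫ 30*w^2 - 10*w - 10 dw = 10*w^3 - 5*w^2 - 10*w + C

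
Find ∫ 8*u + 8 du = 4*u^2 + 8*u + C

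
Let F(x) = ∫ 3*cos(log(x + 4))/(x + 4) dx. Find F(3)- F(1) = -3*sin(log(5)) + 3*sin(log(7))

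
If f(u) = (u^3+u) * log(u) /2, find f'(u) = 3*u^2*log(u)/2 + u^2/2 + log(u)/2 + 1/2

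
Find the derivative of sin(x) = cos(x)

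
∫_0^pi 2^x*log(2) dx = -1 + 2^pi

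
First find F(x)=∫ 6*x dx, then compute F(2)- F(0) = 12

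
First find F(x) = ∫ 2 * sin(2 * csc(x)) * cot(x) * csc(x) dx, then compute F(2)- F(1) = cos(2*csc(2)) - cos(2*csc(1))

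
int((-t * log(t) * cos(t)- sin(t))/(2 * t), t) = -log(t)*sin(t)/2 + C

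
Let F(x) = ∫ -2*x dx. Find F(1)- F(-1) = 0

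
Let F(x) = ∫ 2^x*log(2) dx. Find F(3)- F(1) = 6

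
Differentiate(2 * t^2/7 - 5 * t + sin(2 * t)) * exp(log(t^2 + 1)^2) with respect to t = (8*t^3*log(t^2 + 1) + 4*t^3 - 140*t^2*log(t^2 + 1) + 14*t^2*cos(2*t) - 35*t^2 + 28*t*log(t^2 + 1)*sin(2*t) + 4*t + 14*cos(2*t) - 35)*exp(log(t^2 + 1)^2)/(7*t^2 + 7)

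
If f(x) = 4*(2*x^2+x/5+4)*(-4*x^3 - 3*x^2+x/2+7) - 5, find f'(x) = -160*x^4 - 544*x^3/5 - 936*x^2/5 + 84*x/5 + 68/5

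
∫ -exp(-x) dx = exp(-x) + C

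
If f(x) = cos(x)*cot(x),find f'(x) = -(1 + sin(x)^(-2))*cos(x)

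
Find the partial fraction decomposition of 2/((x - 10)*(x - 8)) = -1/(x - 8) + 1/(x - 10)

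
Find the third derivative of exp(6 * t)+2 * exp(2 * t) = 216*exp(6*t) + 16*exp(2*t)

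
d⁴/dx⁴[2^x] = 2^x*log(2)^4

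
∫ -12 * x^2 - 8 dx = -4*x^3 - 8*x + C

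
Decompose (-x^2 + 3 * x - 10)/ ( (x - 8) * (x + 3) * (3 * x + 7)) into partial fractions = 101/(31*(3*x + 7)) - 14/(11*(x + 3)) - 50/(341*(x - 8))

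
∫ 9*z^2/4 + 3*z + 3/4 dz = 3*z^3/4 + 3*z^2/2 + 3*z/4 + C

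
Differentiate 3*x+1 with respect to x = 3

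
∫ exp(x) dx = exp(x) + C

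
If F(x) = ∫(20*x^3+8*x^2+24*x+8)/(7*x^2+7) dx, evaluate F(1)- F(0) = 2*log(2)/7 + 18/7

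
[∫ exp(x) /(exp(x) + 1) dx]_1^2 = -log(1 + E) + log(1 + exp(2))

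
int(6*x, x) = 3*x^2 + C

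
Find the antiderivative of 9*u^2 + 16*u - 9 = 3*u^3 + 8*u^2 - 9*u + C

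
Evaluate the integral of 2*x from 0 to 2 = 4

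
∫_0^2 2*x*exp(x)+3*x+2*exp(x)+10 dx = 26 + 4*exp(2)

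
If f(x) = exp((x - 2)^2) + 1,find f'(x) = 2*x*exp(x^2 - 4*x + 4) - 4*exp(x^2 - 4*x + 4)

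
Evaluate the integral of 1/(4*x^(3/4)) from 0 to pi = pi^(1/4)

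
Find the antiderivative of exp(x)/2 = exp(x)/2 + C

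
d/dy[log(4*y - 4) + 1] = 1/(y - 1)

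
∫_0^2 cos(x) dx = sin(2)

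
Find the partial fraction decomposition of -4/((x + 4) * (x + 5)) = 4/(x + 5) - 4/(x + 4)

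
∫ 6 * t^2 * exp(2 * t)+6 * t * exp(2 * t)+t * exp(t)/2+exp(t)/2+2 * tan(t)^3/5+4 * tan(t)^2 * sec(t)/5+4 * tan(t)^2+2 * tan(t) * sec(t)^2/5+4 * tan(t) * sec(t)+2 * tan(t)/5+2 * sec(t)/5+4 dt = 3*t^2*exp(2*t) + t*exp(t)/2 + (tan(t) + sec(t))^2/5 + 4*tan(t) + 4*sec(t) + C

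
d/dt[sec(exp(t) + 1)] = exp(t)*tan(exp(t) + 1)*sec(exp(t) + 1)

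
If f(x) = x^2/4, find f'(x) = x/2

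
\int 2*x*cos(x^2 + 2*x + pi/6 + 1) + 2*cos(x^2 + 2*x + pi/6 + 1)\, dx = sin((x + 1)^2 + pi/6) + C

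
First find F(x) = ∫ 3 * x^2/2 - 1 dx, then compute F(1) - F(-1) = -1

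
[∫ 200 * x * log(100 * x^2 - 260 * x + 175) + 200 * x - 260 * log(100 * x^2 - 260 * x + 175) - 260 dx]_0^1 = -175*log(175) + 15*log(15)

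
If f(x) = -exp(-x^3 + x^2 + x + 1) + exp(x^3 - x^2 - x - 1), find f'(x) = (3*x^2*exp(-2*x^3 + 2*x^2 + 2*x + 2) + 3*x^2 - 2*x*exp(-2*x^3 + 2*x^2 + 2*x + 2) - 2*x - exp(-2*x^3 + 2*x^2 + 2*x + 2) - 1)*exp(x^3 - x^2 - x - 1)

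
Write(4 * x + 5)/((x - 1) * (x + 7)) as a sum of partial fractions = 23/(8*(x + 7)) + 9/(8*(x - 1))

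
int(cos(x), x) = sin(x) + C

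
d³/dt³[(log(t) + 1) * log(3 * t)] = (4*log(t) - 4 + 2*log(3))/t^3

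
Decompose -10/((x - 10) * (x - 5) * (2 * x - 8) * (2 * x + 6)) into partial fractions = 5/(1456*(x + 3)) - 5/(84*(x - 4)) + 1/(16*(x - 5)) - 1/(156*(x - 10))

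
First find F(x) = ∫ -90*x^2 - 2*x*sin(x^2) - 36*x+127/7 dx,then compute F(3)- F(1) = -6214/7 + cos(9) - cos(1)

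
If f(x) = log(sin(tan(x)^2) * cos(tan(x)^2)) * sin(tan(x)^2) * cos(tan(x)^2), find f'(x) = 2*(log(-sin(2*(1 - 1/cos(x)^2))/2) + 1)*sin(x)*cos(2*(1 - 1/cos(x)^2))/cos(x)^3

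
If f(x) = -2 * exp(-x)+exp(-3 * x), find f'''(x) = (2*exp(2*x) - 27)*exp(-3*x)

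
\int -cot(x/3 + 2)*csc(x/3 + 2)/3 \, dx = csc(x/3 + 2) + C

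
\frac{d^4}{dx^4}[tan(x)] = 24*tan(x)^5 + 40*tan(x)^3 + 16*tan(x)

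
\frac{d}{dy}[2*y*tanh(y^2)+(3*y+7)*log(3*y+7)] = 4*y^2/cosh(y^2)^2 + 3*log(3*y + 7) + 2*tanh(y^2) + 3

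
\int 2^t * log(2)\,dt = 2^t + C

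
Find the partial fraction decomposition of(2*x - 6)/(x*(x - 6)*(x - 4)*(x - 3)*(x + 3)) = -2/(189*(x + 3)) - 1/(28*(x - 4)) + 1/(54*(x - 6)) + 1/(36*x)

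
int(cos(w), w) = sin(w) + C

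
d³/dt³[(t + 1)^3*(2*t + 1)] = 48*t + 42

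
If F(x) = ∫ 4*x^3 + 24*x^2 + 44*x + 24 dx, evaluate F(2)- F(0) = 216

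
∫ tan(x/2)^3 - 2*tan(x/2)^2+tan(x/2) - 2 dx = (tan(x/2) - 2)^2 + C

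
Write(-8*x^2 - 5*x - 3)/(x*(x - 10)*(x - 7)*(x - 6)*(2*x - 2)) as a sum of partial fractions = 4/(135*(x - 1)) - 107/(80*(x - 6)) + 215/(126*(x - 7)) - 853/(2160*(x - 10)) - 1/(280*x)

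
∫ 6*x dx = 3*x^2 + C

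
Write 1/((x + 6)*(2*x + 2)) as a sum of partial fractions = -1/(10*(x + 6)) + 1/(10*(x + 1))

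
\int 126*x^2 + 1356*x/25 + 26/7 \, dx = 42*x^3 + 678*x^2/25 + 26*x/7 + C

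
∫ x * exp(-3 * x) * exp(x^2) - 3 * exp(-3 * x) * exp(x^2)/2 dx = exp(x*(x - 3))/2 + C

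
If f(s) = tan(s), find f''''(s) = 24*tan(s)^5 + 40*tan(s)^3 + 16*tan(s)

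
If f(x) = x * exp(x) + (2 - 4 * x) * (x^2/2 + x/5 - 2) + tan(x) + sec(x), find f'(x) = -6*x^2 + x*exp(x) + 2*x/5 + exp(x) + tan(x)^2 + tan(x)*sec(x) + 47/5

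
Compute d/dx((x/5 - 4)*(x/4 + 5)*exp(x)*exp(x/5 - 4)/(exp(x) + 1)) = (6*x^2*exp(6*x/5 - 4) + x^2*exp(11*x/5 - 4) + 10*x*exp(6*x/5 - 4) + 10*x*exp(11*x/5 - 4) - 2400*exp(6*x/5 - 4) - 400*exp(11*x/5 - 4))/(100*exp(2*x) + 200*exp(x) + 100)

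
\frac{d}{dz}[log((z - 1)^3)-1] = 3/(z - 1)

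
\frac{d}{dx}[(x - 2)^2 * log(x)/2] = (2*x^2*log(x) + x^2 - 4*x*log(x) - 4*x + 4)/(2*x)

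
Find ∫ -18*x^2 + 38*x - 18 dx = -6*x^3 + 19*x^2 - 18*x + C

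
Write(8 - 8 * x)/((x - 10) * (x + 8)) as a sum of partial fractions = -4/(x + 8) - 4/(x - 10)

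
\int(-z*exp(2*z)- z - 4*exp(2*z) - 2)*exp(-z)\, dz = -2*(z + 3)*sinh(z) + C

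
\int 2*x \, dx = x^2 + C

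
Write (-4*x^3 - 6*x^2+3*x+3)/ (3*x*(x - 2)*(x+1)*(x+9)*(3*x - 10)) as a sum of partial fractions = -5449/(19240*(3*x - 10)) + 401/(14652*(x + 9)) + 1/(468*(x + 1)) + 47/(792*(x - 2)) + 1/(180*x)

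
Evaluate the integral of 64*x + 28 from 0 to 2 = 184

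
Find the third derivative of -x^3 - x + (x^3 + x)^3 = 504*x^6 + 630*x^4 + 180*x^2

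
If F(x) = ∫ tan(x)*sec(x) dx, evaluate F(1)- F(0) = -1 + sec(1)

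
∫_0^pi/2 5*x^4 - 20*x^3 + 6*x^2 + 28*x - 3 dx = (-3 + pi/2)^2*(-pi/2 - 1 + pi^2/4 + pi^3/8) + 9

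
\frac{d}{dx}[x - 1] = 1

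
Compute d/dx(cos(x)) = -sin(x)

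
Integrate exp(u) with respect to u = exp(u) + C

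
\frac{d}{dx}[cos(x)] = -sin(x)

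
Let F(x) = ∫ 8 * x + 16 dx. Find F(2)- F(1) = 28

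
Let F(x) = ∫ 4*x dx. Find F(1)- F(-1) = 0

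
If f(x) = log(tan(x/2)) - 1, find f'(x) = 1/sin(x)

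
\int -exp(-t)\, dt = exp(-t) + C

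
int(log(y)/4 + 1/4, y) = y*log(y)/4 + C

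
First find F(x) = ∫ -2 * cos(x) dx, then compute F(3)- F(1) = -2*sin(3) + 2*sin(1)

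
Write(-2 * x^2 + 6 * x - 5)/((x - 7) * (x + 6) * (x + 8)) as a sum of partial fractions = -181/(30*(x + 8)) + 113/(26*(x + 6)) - 61/(195*(x - 7))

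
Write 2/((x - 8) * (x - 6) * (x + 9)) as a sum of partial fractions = 2/(255*(x + 9)) - 1/(15*(x - 6)) + 1/(17*(x - 8))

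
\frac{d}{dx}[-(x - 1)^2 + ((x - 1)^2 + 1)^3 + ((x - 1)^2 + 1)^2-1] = 6*x^5 - 30*x^4 + 76*x^3 - 108*x^2 + 86*x - 30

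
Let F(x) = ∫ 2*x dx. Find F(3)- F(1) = 8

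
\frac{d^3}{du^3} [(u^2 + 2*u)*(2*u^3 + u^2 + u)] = 120*u^2 + 120*u + 18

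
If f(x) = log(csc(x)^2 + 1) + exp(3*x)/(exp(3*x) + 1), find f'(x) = (-2*exp(6*x)*cot(x)*csc(x)^2 - 4*exp(3*x)*cot(x)*csc(x)^2 + 3*exp(3*x)*csc(x)^2 + 3*exp(3*x) - 2*cot(x)*csc(x)^2)/((1 + sin(x)^(-2))*(exp(x) + 1)^2*(exp(2*x) - exp(x) + 1)^2)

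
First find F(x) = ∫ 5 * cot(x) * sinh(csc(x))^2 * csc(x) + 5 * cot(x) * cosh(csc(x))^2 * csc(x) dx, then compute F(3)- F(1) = -5*sinh(2*csc(3))/2 + 5*sinh(2*csc(1))/2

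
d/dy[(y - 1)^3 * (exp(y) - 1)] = y^3*exp(y) - 3*y^2 - 3*y*exp(y) + 6*y + 2*exp(y) - 3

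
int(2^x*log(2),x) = 2^x + C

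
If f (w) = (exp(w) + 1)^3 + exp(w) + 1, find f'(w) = 3*exp(3*w) + 6*exp(2*w) + 4*exp(w)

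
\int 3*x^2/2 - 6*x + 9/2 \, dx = x^3/2 - 3*x^2 + 9*x/2 + C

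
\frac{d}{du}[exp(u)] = exp(u)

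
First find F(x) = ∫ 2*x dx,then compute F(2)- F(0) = 4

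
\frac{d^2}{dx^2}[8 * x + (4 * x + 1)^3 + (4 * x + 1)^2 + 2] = 384*x + 128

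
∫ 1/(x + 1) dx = log(3*x + 3) + C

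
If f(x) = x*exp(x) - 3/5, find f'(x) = x*exp(x) + exp(x)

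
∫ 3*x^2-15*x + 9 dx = x^3 - 15*x^2/2 + 9*x + C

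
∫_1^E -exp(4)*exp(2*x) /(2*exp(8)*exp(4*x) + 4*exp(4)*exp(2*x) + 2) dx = -exp(-6)/(4*(exp(-6) + 1)) + exp(-2*E - 4)/(4*(exp(-2*E - 4) + 1))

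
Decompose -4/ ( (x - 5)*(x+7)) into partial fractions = 1/(3*(x + 7)) - 1/(3*(x - 5))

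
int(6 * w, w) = 3*w^2 + C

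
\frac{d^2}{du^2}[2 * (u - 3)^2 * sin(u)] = -2*u^2*sin(u) + 12*u*sin(u) + 8*u*cos(u) - 14*sin(u) - 24*cos(u)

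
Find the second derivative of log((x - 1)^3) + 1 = -3/(x^2 - 2*x + 1)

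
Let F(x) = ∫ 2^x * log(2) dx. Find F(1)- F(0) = 1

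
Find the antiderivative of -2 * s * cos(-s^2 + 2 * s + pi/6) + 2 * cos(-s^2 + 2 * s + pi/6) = cos(s^2 - 2*s + pi/3) + C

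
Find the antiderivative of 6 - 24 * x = -12*x^2 + 6*x + C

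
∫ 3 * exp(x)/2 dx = 3*exp(x)/2 + C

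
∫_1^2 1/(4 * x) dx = log(2)/4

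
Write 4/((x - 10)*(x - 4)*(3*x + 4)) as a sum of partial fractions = 9/(136*(3*x + 4)) - 1/(24*(x - 4)) + 1/(51*(x - 10))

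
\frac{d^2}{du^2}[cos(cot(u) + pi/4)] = -(-1 + sin(u)^(-2))^2*cos(pi/4 + 1/tan(u)) + cos(pi/4 + 1/tan(u)) - 2*cos(pi/4 + 1/tan(u))/sin(u)^2 - 2*sin(pi/4 + 1/tan(u))*cos(u)/sin(u)^3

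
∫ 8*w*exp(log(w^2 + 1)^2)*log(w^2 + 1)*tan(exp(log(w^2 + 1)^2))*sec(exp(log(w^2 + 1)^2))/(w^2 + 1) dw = 2*sec(exp(log(w^2 + 1)^2)) + C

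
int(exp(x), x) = exp(x) + C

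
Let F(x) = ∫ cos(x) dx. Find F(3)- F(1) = -sin(1) + sin(3)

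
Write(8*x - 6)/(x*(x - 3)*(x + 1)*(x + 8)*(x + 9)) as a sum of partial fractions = -13/(144*(x + 9)) + 5/(44*(x + 8)) - 1/(16*(x + 1)) + 1/(88*(x - 3)) + 1/(36*x)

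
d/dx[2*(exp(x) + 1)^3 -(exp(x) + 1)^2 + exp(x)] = 6*exp(3*x) + 10*exp(2*x) + 5*exp(x)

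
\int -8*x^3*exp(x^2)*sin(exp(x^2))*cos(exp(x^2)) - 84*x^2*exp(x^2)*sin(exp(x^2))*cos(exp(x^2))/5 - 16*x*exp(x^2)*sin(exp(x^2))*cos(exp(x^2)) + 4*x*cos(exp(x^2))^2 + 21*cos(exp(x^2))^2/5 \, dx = (2*x^2 + 21*x/5 + 4)*cos(exp(x^2))^2 + C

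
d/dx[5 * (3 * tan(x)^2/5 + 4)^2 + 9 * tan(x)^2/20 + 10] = 3*(24*tan(x)^4 + 187*tan(x)^2 + 163)*tan(x)/10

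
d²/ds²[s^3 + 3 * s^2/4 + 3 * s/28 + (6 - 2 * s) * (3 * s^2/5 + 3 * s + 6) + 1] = -6*s/5 - 33/10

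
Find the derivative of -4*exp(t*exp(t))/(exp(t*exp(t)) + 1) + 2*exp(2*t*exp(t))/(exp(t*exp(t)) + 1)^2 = (-4*t*exp(t*exp(t) + t) - 4*exp(t*exp(t) + t))/(exp(3*t*exp(t)) + 3*exp(2*t*exp(t)) + 3*exp(t*exp(t)) + 1)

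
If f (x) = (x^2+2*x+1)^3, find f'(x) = 6*x^5 + 30*x^4 + 60*x^3 + 60*x^2 + 30*x + 6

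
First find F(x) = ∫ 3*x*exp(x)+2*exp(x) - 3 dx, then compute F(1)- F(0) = -2 + 2*E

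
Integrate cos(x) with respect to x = sin(x) + C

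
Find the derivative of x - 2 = 1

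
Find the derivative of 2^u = 2^u*log(2)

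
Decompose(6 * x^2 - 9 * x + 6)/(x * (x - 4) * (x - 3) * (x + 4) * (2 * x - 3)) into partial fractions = 32/(165*(2*x - 3)) + 69/(1232*(x + 4)) - 11/(21*(x - 3)) + 33/(80*(x - 4)) - 1/(24*x)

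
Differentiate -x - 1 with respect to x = -1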